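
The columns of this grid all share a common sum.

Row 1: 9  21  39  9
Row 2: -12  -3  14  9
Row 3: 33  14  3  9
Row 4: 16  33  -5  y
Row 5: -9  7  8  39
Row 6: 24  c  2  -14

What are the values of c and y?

c = -11, y = 9

The complete columns each total 61.
Column 2 is missing 61 − 72 = -11 (since 21 − 3 + 14 + 33 + 7 = 72).
Column 4 is missing 61 − 52 = 9 (since 9 + 9 + 9 + 39 − 14 = 52).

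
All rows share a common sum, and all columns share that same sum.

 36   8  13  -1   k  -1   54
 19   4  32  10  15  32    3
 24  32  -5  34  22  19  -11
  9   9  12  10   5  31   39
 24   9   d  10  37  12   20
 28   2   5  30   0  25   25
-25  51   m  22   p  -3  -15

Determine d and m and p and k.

Rows 2 and 3 both sum to 115, so that's the common total.
Row 1 has 36 + 8 + 13 − 1 − 1 + 54 = 109; the blank must be 115 − 109 = 6.
Column 5 has 6 + 15 + 22 + 5 + 37 + 0 = 85; the blank must be 115 − 85 = 30.
Row 7 has -25 + 51 + 22 + 30 − 3 − 15 = 60; the blank must be 115 − 60 = 55.
Row 5 has 24 + 9 + 10 + 37 + 12 + 20 = 112; the blank must be 115 − 112 = 3.

d = 3, m = 55, p = 30, k = 6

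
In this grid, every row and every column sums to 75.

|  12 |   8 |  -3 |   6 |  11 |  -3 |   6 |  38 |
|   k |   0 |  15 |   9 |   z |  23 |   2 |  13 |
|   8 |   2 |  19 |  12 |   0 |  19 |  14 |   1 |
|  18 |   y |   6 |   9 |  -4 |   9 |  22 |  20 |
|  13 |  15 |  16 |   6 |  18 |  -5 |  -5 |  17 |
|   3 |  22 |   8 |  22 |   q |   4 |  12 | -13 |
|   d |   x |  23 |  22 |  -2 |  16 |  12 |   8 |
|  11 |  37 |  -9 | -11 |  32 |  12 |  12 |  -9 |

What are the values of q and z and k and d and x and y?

Row 4: 18 + 6 + 9 − 4 + 9 + 22 + 20 = 80, so its missing entry is 75 − 80 = -5.
Column 2: 8 + 0 + 2 − 5 + 15 + 22 + 37 = 79, so its missing entry is 75 − 79 = -4.
Row 6: 3 + 22 + 8 + 22 + 4 + 12 − 13 = 58, so its missing entry is 75 − 58 = 17.
Column 5: 11 + 0 − 4 + 18 + 17 − 2 + 32 = 72, so its missing entry is 75 − 72 = 3.
Row 7: -4 + 23 + 22 − 2 + 16 + 12 + 8 = 75, so its missing entry is 75 − 75 = 0.
Row 2: 0 + 15 + 9 + 3 + 23 + 2 + 13 = 65, so its missing entry is 75 − 65 = 10.

q = 17, z = 3, k = 10, d = 0, x = -4, y = -5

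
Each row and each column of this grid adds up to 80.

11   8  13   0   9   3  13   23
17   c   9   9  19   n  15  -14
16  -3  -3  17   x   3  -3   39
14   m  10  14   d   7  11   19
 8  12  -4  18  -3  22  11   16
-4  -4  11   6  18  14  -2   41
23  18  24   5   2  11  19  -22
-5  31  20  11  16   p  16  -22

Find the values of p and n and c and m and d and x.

p = 13, n = 7, c = 18, m = 0, d = 5, x = 14

Row 3 has 16 − 3 − 3 + 17 + 3 − 3 + 39 = 66; the blank must be 80 − 66 = 14.
Column 5 has 9 + 19 + 14 − 3 + 18 + 2 + 16 = 75; the blank must be 80 − 75 = 5.
Row 4 has 14 + 10 + 14 + 5 + 7 + 11 + 19 = 80; the blank must be 80 − 80 = 0.
Column 2 has 8 − 3 + 0 + 12 − 4 + 18 + 31 = 62; the blank must be 80 − 62 = 18.
Row 2 has 17 + 18 + 9 + 9 + 19 + 15 − 14 = 73; the blank must be 80 − 73 = 7.
Row 8 has -5 + 31 + 20 + 11 + 16 + 16 − 22 = 67; the blank must be 80 − 67 = 13.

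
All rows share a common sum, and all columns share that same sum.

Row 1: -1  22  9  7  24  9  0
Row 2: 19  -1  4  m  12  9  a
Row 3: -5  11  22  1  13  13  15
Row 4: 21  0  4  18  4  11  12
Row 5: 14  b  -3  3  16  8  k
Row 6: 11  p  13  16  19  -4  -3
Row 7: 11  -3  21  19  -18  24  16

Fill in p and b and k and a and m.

Rows 1 and 3 both sum to 70, so that's the common total.
Column 4: 7 + 1 + 18 + 3 + 16 + 19 = 64, so its missing entry is 70 − 64 = 6.
Row 6: 11 + 13 + 16 + 19 − 4 − 3 = 52, so its missing entry is 70 − 52 = 18.
Row 2: 19 − 1 + 4 + 6 + 12 + 9 = 49, so its missing entry is 70 − 49 = 21.
Column 7: 0 + 21 + 15 + 12 − 3 + 16 = 61, so its missing entry is 70 − 61 = 9.
Row 5: 14 − 3 + 3 + 16 + 8 + 9 = 47, so its missing entry is 70 − 47 = 23.

p = 18, b = 23, k = 9, a = 21, m = 6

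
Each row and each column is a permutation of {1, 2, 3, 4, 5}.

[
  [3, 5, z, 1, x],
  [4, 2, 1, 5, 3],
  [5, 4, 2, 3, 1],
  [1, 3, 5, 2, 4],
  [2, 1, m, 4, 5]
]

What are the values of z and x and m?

z = 4, x = 2, m = 3

At (row 1, col 5): column 5 already has {1, 3, 4, 5}, so the value is 2.
At (row 1, col 3): row 1 already has {1, 2, 3, 5}, so the value is 4.
At (row 5, col 3): row 5 already has {1, 2, 4, 5}, so the value is 3.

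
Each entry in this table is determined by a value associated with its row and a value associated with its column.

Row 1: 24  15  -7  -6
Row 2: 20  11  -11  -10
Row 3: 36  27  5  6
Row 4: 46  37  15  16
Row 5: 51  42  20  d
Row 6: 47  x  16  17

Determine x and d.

x = 38, d = 21

The difference between any two rows is the same in every column — this is an addition table with the headers hidden.
Row 6 minus row 1 is 47 − 24 = 23, so its entry in column 2 is 15 + 23 = 38.
Row 5 minus row 1 is 51 − 24 = 27, so its entry in column 4 is -6 + 27 = 21.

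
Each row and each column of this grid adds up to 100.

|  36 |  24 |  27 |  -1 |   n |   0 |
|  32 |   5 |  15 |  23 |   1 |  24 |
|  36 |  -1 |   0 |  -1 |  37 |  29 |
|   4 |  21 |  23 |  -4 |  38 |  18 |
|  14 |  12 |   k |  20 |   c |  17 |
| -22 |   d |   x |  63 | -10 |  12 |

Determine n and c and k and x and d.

Row 1: 36 + 24 + 27 − 1 + 0 = 86, so its missing entry is 100 − 86 = 14.
Column 5: 14 + 1 + 37 + 38 − 10 = 80, so its missing entry is 100 − 80 = 20.
Column 2: 24 + 5 − 1 + 21 + 12 = 61, so its missing entry is 100 − 61 = 39.
Row 5: 14 + 12 + 20 + 20 + 17 = 83, so its missing entry is 100 − 83 = 17.
Row 6: -22 + 39 + 63 − 10 + 12 = 82, so its missing entry is 100 − 82 = 18.

n = 14, c = 20, k = 17, x = 18, d = 39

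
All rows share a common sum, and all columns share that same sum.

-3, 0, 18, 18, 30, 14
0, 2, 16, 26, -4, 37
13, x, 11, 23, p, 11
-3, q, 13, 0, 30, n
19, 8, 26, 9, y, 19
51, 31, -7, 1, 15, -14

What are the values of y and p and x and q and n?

y = -4, p = 10, x = 9, q = 27, n = 10

Rows 1 and 2 both sum to 77, so that's the common total.
Row 5: 19 + 8 + 26 + 9 + 19 = 81, so its missing entry is 77 − 81 = -4.
Column 5: 30 − 4 + 30 − 4 + 15 = 67, so its missing entry is 77 − 67 = 10.
Row 3: 13 + 11 + 23 + 10 + 11 = 68, so its missing entry is 77 − 68 = 9.
Column 2: 0 + 2 + 9 + 8 + 31 = 50, so its missing entry is 77 − 50 = 27.
Row 4: -3 + 27 + 13 + 0 + 30 = 67, so its missing entry is 77 − 67 = 10.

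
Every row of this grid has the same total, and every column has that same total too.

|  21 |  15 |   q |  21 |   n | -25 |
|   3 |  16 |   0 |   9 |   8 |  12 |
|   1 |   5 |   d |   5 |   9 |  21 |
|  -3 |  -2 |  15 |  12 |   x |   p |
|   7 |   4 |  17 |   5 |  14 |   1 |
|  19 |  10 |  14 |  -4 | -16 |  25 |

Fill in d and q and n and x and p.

d = 7, q = -5, n = 21, x = 12, p = 14

Rows 2 and 5 both sum to 48, so that's the common total.
Row 3 has 1 + 5 + 5 + 9 + 21 = 41; the blank must be 48 − 41 = 7.
Column 3 has 0 + 7 + 15 + 17 + 14 = 53; the blank must be 48 − 53 = -5.
Row 1 has 21 + 15 − 5 + 21 − 25 = 27; the blank must be 48 − 27 = 21.
Column 5 has 21 + 8 + 9 + 14 − 16 = 36; the blank must be 48 − 36 = 12.
Row 4 has -3 − 2 + 15 + 12 + 12 = 34; the blank must be 48 − 34 = 14.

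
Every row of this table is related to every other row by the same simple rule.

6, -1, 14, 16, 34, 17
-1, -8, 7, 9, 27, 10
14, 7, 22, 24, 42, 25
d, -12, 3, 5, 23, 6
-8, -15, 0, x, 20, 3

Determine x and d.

The difference between any two rows is the same in every column — this is an addition table with the headers hidden.
Row 5 minus row 1 is -15 − (-1) = -14, so its entry in column 4 is 16 + (-14) = 2.
Row 4 minus row 1 is -12 − (-1) = -11, so its entry in column 1 is 6 + (-11) = -5.

x = 2, d = -5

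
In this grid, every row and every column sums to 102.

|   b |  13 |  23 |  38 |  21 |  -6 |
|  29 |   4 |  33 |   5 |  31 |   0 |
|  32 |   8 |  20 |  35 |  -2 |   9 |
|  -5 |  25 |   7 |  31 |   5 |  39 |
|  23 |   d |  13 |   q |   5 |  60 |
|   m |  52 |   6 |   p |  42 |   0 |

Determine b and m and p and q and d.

Row 1: 13 + 23 + 38 + 21 − 6 = 89, so its missing entry is 102 − 89 = 13.
Column 1: 13 + 29 + 32 − 5 + 23 = 92, so its missing entry is 102 − 92 = 10.
Row 6: 10 + 52 + 6 + 42 + 0 = 110, so its missing entry is 102 − 110 = -8.
Column 4: 38 + 5 + 35 + 31 − 8 = 101, so its missing entry is 102 − 101 = 1.
Row 5: 23 + 13 + 1 + 5 + 60 = 102, so its missing entry is 102 − 102 = 0.

b = 13, m = 10, p = -8, q = 1, d = 0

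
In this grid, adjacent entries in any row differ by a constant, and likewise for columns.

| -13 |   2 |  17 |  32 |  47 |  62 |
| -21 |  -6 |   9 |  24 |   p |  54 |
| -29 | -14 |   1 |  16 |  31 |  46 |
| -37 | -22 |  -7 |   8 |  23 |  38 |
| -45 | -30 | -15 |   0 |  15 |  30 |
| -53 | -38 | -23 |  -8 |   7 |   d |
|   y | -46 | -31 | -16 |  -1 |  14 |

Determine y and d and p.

y = -61, d = 22, p = 39

Along each row the entries change by 15 per step; down each column they change by -8.
Row 7: from -46 at column 2, stepping by 15 to column 1 gives -61.
Row 6: from -53 at column 1, stepping by 15 to column 6 gives 22.
Row 2: from -21 at column 1, stepping by 15 to column 5 gives 39.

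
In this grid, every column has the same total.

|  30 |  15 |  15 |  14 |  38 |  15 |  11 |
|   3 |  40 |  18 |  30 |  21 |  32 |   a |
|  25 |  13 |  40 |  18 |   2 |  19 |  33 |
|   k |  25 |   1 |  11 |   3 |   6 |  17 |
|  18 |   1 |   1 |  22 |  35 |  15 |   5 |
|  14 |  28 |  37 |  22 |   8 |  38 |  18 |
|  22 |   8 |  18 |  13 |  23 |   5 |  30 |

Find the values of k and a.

k = 18, a = 16

Columns 5 and 6 both add up to 130, so every column sums to 130.
Column 1: 30 + 3 + 25 + 18 + 14 + 22 = 112, so the missing entry is 130 − 112 = 18.
Column 7: 11 + 33 + 17 + 5 + 18 + 30 = 114, so the missing entry is 130 − 114 = 16.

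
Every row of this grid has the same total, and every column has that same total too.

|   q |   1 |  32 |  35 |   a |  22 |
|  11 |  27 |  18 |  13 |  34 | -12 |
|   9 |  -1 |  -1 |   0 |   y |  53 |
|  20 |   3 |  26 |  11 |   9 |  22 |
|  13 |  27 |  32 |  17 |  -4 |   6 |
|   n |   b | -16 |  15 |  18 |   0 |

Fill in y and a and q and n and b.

Rows 2 and 4 both sum to 91, so that's the common total.
The known cells in row 3 total 60, leaving 91 − 60 = 31 for the blank.
The known cells in column 5 total 88, leaving 91 − 88 = 3 for the blank.
The known cells in row 1 total 93, leaving 91 − 93 = -2 for the blank.
The known cells in column 2 total 57, leaving 91 − 57 = 34 for the blank.
The known cells in row 6 total 51, leaving 91 − 51 = 40 for the blank.

y = 31, a = 3, q = -2, n = 40, b = 34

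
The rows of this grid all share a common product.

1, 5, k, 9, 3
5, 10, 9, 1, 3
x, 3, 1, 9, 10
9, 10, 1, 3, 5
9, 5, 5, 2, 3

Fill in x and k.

x = 5, k = 10

Rows 4 and 5 each multiply to 1350, so every row has product 1350.
Row 3: 3×1×9×10 = 270, so the missing entry is 1350 ÷ 270 = 5.
Row 1: 1×5×9×3 = 135, so the missing entry is 1350 ÷ 135 = 10.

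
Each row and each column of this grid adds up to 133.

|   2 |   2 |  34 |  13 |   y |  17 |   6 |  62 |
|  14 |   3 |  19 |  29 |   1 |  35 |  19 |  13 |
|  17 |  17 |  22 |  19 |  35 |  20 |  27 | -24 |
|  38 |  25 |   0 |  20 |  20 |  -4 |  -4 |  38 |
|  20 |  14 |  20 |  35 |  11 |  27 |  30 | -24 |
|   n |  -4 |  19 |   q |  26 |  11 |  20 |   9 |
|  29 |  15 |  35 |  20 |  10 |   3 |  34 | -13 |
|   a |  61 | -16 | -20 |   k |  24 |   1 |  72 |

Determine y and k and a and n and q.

Row 1 has 2 + 2 + 34 + 13 + 17 + 6 + 62 = 136; the blank must be 133 − 136 = -3.
Column 5 has -3 + 1 + 35 + 20 + 11 + 26 + 10 = 100; the blank must be 133 − 100 = 33.
Row 8 has 61 − 16 − 20 + 33 + 24 + 1 + 72 = 155; the blank must be 133 − 155 = -22.
Column 1 has 2 + 14 + 17 + 38 + 20 + 29 − 22 = 98; the blank must be 133 − 98 = 35.
Row 6 has 35 − 4 + 19 + 26 + 11 + 20 + 9 = 116; the blank must be 133 − 116 = 17.

y = -3, k = 33, a = -22, n = 35, q = 17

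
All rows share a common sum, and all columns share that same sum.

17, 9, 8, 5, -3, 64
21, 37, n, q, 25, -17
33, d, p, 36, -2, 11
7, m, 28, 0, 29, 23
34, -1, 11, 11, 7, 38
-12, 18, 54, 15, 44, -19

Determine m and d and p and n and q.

Rows 1 and 5 both sum to 100, so that's the common total.
Row 4: 7 + 28 + 0 + 29 + 23 = 87, so its missing entry is 100 − 87 = 13.
Column 2: 9 + 37 + 13 − 1 + 18 = 76, so its missing entry is 100 − 76 = 24.
Row 3: 33 + 24 + 36 − 2 + 11 = 102, so its missing entry is 100 − 102 = -2.
Column 3: 8 − 2 + 28 + 11 + 54 = 99, so its missing entry is 100 − 99 = 1.
Row 2: 21 + 37 + 1 + 25 − 17 = 67, so its missing entry is 100 − 67 = 33.

m = 13, d = 24, p = -2, n = 1, q = 33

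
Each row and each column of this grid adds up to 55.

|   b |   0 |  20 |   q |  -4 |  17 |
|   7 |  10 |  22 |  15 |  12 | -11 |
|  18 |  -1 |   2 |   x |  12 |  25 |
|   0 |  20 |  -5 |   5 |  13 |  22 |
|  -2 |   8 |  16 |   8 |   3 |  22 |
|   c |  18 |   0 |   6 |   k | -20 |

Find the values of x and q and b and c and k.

Column 5: -4 + 12 + 12 + 13 + 3 = 36, so its missing entry is 55 − 36 = 19.
Row 3: 18 − 1 + 2 + 12 + 25 = 56, so its missing entry is 55 − 56 = -1.
Column 4: 15 − 1 + 5 + 8 + 6 = 33, so its missing entry is 55 − 33 = 22.
Row 1: 0 + 20 + 22 − 4 + 17 = 55, so its missing entry is 55 − 55 = 0.
Row 6: 18 + 0 + 6 + 19 − 20 = 23, so its missing entry is 55 − 23 = 32.

x = -1, q = 22, b = 0, c = 32, k = 19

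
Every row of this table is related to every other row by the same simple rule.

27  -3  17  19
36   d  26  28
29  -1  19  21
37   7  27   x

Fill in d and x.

The difference between any two rows is the same in every column — this is an addition table with the headers hidden.
Row 2 minus row 1 is 26 − 17 = 9, so its entry in column 2 is -3 + 9 = 6.
Row 4 minus row 1 is 27 − 17 = 10, so its entry in column 4 is 19 + 10 = 29.

d = 6, x = 29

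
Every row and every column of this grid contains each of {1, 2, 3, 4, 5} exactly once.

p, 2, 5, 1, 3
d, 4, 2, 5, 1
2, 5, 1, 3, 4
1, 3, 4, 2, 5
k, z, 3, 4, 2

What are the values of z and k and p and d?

Cell (2,1): row 2 already has {1, 2, 4, 5} → 3.
For row 5, column 2: column 2 already has {2, 3, 4, 5}; that leaves 1.
For row 5, column 1: row 5 already has {1, 2, 3, 4}; that leaves 5.
Cell (1,1): row 1 already has {1, 2, 3, 5} → 4.

z = 1, k = 5, p = 4, d = 3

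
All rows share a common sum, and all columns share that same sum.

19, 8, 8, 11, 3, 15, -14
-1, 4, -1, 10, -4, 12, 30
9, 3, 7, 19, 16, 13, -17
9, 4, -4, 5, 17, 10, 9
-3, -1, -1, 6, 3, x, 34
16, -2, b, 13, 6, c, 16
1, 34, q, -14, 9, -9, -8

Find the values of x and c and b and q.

Rows 1 and 2 both sum to 50, so that's the common total.
Row 5: -3 − 1 − 1 + 6 + 3 + 34 = 38, so its missing entry is 50 − 38 = 12.
Column 6: 15 + 12 + 13 + 10 + 12 − 9 = 53, so its missing entry is 50 − 53 = -3.
Row 7: 1 + 34 − 14 + 9 − 9 − 8 = 13, so its missing entry is 50 − 13 = 37.
Row 6: 16 − 2 + 13 + 6 − 3 + 16 = 46, so its missing entry is 50 − 46 = 4.

x = 12, c = -3, b = 4, q = 37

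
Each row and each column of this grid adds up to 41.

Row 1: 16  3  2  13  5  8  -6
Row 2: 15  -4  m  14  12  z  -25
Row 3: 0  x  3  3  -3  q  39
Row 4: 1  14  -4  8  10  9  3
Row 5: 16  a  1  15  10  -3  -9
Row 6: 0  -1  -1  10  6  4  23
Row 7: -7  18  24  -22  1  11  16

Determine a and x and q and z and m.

The known cells in column 3 total 25, leaving 41 − 25 = 16 for the blank.
The known cells in row 2 total 28, leaving 41 − 28 = 13 for the blank.
The known cells in column 6 total 42, leaving 41 − 42 = -1 for the blank.
The known cells in row 3 total 41, leaving 41 − 41 = 0 for the blank.
The known cells in row 5 total 30, leaving 41 − 30 = 11 for the blank.

a = 11, x = 0, q = -1, z = 13, m = 16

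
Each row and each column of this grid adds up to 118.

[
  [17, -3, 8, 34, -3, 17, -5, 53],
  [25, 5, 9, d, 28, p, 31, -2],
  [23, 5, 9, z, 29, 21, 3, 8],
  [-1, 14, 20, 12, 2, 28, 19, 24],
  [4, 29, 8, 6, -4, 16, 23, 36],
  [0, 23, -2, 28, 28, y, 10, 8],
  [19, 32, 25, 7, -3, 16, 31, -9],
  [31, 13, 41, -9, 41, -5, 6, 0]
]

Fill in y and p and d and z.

Row 3: 23 + 5 + 9 + 29 + 21 + 3 + 8 = 98, so its missing entry is 118 − 98 = 20.
Row 6: 0 + 23 − 2 + 28 + 28 + 10 + 8 = 95, so its missing entry is 118 − 95 = 23.
Column 4: 34 + 20 + 12 + 6 + 28 + 7 − 9 = 98, so its missing entry is 118 − 98 = 20.
Row 2: 25 + 5 + 9 + 20 + 28 + 31 − 2 = 116, so its missing entry is 118 − 116 = 2.

y = 23, p = 2, d = 20, z = 20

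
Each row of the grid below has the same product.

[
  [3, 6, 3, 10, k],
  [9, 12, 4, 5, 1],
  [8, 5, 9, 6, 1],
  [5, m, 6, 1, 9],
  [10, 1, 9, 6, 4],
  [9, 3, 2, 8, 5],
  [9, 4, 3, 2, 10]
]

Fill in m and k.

Rows 2 and 6 each multiply to 2160, so every row has product 2160.
Row 4: 5×6×1×9 = 270, so the missing entry is 2160 ÷ 270 = 8.
Row 1: 3×6×3×10 = 540, so the missing entry is 2160 ÷ 540 = 4.

m = 8, k = 4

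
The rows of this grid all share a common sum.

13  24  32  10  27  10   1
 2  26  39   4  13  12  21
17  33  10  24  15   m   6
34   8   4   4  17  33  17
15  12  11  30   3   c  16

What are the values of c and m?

The complete rows each total 117.
Row 5 is missing 117 − 87 = 30 (since 15 + 12 + 11 + 30 + 3 + 16 = 87).
Row 3 is missing 117 − 105 = 12 (since 17 + 33 + 10 + 24 + 15 + 6 = 105).

c = 30, m = 12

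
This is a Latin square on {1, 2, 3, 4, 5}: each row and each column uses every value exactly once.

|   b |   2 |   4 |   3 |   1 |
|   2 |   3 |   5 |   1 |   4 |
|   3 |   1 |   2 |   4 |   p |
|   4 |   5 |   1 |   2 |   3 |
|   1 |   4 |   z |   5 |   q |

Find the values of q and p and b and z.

At (row 3, col 5): row 3 already has {1, 2, 3, 4}, so the value is 5.
Cell (5,5): column 5 already has {1, 3, 4, 5} → 2.
At (row 5, col 3): row 5 already has {1, 2, 4, 5}, so the value is 3.
At (row 1, col 1): row 1 already has {1, 2, 3, 4}, so the value is 5.

q = 2, p = 5, b = 5, z = 3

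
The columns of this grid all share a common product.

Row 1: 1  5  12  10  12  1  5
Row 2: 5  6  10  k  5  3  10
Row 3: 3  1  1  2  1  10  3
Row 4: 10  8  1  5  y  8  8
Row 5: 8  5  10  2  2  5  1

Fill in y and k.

Columns 1 and 2 each multiply to 1200, so every column has product 1200.
Column 5: 12×5×1×2 = 120, so the missing entry is 1200 ÷ 120 = 10.
Column 4: 10×2×5×2 = 200, so the missing entry is 1200 ÷ 200 = 6.

y = 10, k = 6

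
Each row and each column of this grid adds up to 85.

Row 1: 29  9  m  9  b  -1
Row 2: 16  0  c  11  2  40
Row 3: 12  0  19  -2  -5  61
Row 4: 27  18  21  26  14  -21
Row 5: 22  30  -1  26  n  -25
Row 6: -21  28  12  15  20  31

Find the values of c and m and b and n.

c = 16, m = 18, b = 21, n = 33

The known cells in row 5 total 52, leaving 85 − 52 = 33 for the blank.
The known cells in row 2 total 69, leaving 85 − 69 = 16 for the blank.
The known cells in column 3 total 67, leaving 85 − 67 = 18 for the blank.
The known cells in row 1 total 64, leaving 85 − 64 = 21 for the blank.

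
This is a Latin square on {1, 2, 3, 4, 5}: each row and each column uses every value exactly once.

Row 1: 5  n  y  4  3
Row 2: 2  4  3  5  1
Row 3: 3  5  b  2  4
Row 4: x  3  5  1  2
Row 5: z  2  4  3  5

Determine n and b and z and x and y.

n = 1, b = 1, z = 1, x = 4, y = 2

For row 1, column 2: column 2 already has {2, 3, 4, 5}; that leaves 1.
For row 5, column 1: row 5 already has {2, 3, 4, 5}; that leaves 1.
For row 4, column 1: row 4 already has {1, 2, 3, 5}; that leaves 4.
Cell (1,3): row 1 already has {1, 3, 4, 5} → 2.
Cell (3,3): row 3 already has {2, 3, 4, 5} → 1.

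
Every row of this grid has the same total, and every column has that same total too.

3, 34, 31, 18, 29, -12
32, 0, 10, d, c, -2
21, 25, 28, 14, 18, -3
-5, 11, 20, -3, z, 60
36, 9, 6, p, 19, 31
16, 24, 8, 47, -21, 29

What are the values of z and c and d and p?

Rows 1 and 3 both sum to 103, so that's the common total.
The known cells in row 4 total 83, leaving 103 − 83 = 20 for the blank.
The known cells in column 5 total 65, leaving 103 − 65 = 38 for the blank.
The known cells in row 2 total 78, leaving 103 − 78 = 25 for the blank.
The known cells in row 5 total 101, leaving 103 − 101 = 2 for the blank.

z = 20, c = 38, d = 25, p = 2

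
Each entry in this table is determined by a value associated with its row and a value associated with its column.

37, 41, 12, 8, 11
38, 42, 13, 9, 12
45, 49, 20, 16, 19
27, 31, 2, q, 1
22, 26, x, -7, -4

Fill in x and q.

The difference between any two rows is the same in every column — this is an addition table with the headers hidden.
Row 5 minus row 1 is -4 − 11 = -15, so its entry in column 3 is 12 + (-15) = -3.
Row 4 minus row 1 is 1 − 11 = -10, so its entry in column 4 is 8 + (-10) = -2.

x = -3, q = -2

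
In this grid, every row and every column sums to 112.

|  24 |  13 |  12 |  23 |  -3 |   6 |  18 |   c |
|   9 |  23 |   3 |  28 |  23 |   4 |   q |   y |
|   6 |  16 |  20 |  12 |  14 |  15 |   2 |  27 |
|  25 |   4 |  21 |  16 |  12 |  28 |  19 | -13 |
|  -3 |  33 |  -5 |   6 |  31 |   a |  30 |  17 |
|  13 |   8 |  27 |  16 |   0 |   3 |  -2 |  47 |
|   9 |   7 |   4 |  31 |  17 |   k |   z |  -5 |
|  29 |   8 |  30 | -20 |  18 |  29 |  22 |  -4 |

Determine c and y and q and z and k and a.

Row 1 has 24 + 13 + 12 + 23 − 3 + 6 + 18 = 93; the blank must be 112 − 93 = 19.
Column 8 has 19 + 27 − 13 + 17 + 47 − 5 − 4 = 88; the blank must be 112 − 88 = 24.
Row 5 has -3 + 33 − 5 + 6 + 31 + 30 + 17 = 109; the blank must be 112 − 109 = 3.
Column 6 has 6 + 4 + 15 + 28 + 3 + 3 + 29 = 88; the blank must be 112 − 88 = 24.
Row 7 has 9 + 7 + 4 + 31 + 17 + 24 − 5 = 87; the blank must be 112 − 87 = 25.
Row 2 has 9 + 23 + 3 + 28 + 23 + 4 + 24 = 114; the blank must be 112 − 114 = -2.

c = 19, y = 24, q = -2, z = 25, k = 24, a = 3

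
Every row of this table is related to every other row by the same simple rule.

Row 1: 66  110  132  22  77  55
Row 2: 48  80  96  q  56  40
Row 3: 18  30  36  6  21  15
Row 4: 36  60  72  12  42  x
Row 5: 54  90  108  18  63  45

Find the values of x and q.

Each row is a constant multiple of every other row — this is a multiplication table with the headers hidden.
Row 4 is 60/110 = 6/11 times row 1, so its entry in column 6 is 55 × 6/11 = 30.
Row 2 is 80/110 = 8/11 times row 1, so its entry in column 4 is 22 × 8/11 = 16.

x = 30, q = 16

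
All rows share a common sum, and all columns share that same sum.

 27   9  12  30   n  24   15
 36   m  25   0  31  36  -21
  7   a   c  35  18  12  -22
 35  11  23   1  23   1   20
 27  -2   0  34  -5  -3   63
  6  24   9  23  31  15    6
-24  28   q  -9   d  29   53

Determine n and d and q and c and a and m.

Rows 4 and 5 both sum to 114, so that's the common total.
The known cells in row 1 total 117, leaving 114 − 117 = -3 for the blank.
The known cells in row 2 total 107, leaving 114 − 107 = 7 for the blank.
The known cells in column 2 total 77, leaving 114 − 77 = 37 for the blank.
The known cells in column 5 total 95, leaving 114 − 95 = 19 for the blank.
The known cells in row 7 total 96, leaving 114 − 96 = 18 for the blank.
The known cells in row 3 total 87, leaving 114 − 87 = 27 for the blank.

n = -3, d = 19, q = 18, c = 27, a = 37, m = 7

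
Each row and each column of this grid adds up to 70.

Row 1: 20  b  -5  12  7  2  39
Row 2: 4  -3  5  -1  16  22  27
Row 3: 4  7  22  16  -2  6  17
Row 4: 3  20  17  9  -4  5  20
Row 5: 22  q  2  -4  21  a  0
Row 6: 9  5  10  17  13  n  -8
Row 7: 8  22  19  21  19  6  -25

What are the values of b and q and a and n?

Row 1 has 20 − 5 + 12 + 7 + 2 + 39 = 75; the blank must be 70 − 75 = -5.
Row 6 has 9 + 5 + 10 + 17 + 13 − 8 = 46; the blank must be 70 − 46 = 24.
Column 6 has 2 + 22 + 6 + 5 + 24 + 6 = 65; the blank must be 70 − 65 = 5.
Row 5 has 22 + 2 − 4 + 21 + 5 + 0 = 46; the blank must be 70 − 46 = 24.

b = -5, q = 24, a = 5, n = 24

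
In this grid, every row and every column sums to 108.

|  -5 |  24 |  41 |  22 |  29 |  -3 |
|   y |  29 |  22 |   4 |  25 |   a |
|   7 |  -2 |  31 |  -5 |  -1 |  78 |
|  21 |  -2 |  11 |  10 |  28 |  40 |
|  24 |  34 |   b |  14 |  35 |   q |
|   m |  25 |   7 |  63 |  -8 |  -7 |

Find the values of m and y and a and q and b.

Column 3 has 41 + 22 + 31 + 11 + 7 = 112; the blank must be 108 − 112 = -4.
Row 5 has 24 + 34 − 4 + 14 + 35 = 103; the blank must be 108 − 103 = 5.
Column 6 has -3 + 78 + 40 + 5 − 7 = 113; the blank must be 108 − 113 = -5.
Row 6 has 25 + 7 + 63 − 8 − 7 = 80; the blank must be 108 − 80 = 28.
Row 2 has 29 + 22 + 4 + 25 − 5 = 75; the blank must be 108 − 75 = 33.

m = 28, y = 33, a = -5, q = 5, b = -4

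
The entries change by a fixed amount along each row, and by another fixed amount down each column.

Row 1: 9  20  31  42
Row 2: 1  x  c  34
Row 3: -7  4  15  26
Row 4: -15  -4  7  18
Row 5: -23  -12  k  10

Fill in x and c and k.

x = 12, c = 23, k = -1

Along each row the entries change by 11 per step; down each column they change by -8.
Row 2: from 1 at column 1, stepping by 11 to column 2 gives 12.
Row 2: from 1 at column 1, stepping by 11 to column 3 gives 23.
Row 5: from -23 at column 1, stepping by 11 to column 3 gives -1.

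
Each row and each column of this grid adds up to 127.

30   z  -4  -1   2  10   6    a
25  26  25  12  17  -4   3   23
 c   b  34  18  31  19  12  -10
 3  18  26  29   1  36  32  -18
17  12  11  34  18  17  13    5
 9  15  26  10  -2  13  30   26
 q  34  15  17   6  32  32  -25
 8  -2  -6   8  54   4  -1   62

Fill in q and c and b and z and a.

q = 16, c = 19, b = 4, z = 20, a = 64

Column 8 has 23 − 10 − 18 + 5 + 26 − 25 + 62 = 63; the blank must be 127 − 63 = 64.
Row 1 has 30 − 4 − 1 + 2 + 10 + 6 + 64 = 107; the blank must be 127 − 107 = 20.
Column 2 has 20 + 26 + 18 + 12 + 15 + 34 − 2 = 123; the blank must be 127 − 123 = 4.
Row 3 has 4 + 34 + 18 + 31 + 19 + 12 − 10 = 108; the blank must be 127 − 108 = 19.
Row 7 has 34 + 15 + 17 + 6 + 32 + 32 − 25 = 111; the blank must be 127 − 111 = 16.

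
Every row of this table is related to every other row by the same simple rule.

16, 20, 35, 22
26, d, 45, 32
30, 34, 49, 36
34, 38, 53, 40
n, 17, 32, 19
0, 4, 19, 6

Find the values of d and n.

The difference between any two rows is the same in every column — this is an addition table with the headers hidden.
Row 2 minus row 1 is 32 − 22 = 10, so its entry in column 2 is 20 + 10 = 30.
Row 5 minus row 1 is 19 − 22 = -3, so its entry in column 1 is 16 + (-3) = 13.

d = 30, n = 13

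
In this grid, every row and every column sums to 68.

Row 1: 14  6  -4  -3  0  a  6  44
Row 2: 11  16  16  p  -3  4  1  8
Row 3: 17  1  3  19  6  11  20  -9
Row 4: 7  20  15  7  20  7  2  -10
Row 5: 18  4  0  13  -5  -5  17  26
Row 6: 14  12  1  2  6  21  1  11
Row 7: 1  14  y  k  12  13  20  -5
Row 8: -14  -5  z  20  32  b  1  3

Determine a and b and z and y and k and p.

a = 5, b = 12, z = 19, y = 18, k = -5, p = 15

Row 1: 14 + 6 − 4 − 3 + 0 + 6 + 44 = 63, so its missing entry is 68 − 63 = 5.
Column 6: 5 + 4 + 11 + 7 − 5 + 21 + 13 = 56, so its missing entry is 68 − 56 = 12.
Row 8: -14 − 5 + 20 + 32 + 12 + 1 + 3 = 49, so its missing entry is 68 − 49 = 19.
Column 3: -4 + 16 + 3 + 15 + 0 + 1 + 19 = 50, so its missing entry is 68 − 50 = 18.
Row 7: 1 + 14 + 18 + 12 + 13 + 20 − 5 = 73, so its missing entry is 68 − 73 = -5.
Row 2: 11 + 16 + 16 − 3 + 4 + 1 + 8 = 53, so its missing entry is 68 − 53 = 15.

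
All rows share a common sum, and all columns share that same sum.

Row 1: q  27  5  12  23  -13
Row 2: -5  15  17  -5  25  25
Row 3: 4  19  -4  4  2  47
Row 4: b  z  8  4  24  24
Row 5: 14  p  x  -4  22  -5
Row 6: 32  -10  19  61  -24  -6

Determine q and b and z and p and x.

q = 18, b = 9, z = 3, p = 18, x = 27

Rows 2 and 3 both sum to 72, so that's the common total.
Row 1 has 27 + 5 + 12 + 23 − 13 = 54; the blank must be 72 − 54 = 18.
Column 3 has 5 + 17 − 4 + 8 + 19 = 45; the blank must be 72 − 45 = 27.
Column 1 has 18 − 5 + 4 + 14 + 32 = 63; the blank must be 72 − 63 = 9.
Row 4 has 9 + 8 + 4 + 24 + 24 = 69; the blank must be 72 − 69 = 3.
Row 5 has 14 + 27 − 4 + 22 − 5 = 54; the blank must be 72 − 54 = 18.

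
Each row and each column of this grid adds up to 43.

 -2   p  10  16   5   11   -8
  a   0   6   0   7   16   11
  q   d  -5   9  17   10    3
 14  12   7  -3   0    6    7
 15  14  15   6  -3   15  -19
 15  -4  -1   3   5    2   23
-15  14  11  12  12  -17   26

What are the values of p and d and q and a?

Row 1 has -2 + 10 + 16 + 5 + 11 − 8 = 32; the blank must be 43 − 32 = 11.
Row 2 has 0 + 6 + 0 + 7 + 16 + 11 = 40; the blank must be 43 − 40 = 3.
Column 1 has -2 + 3 + 14 + 15 + 15 − 15 = 30; the blank must be 43 − 30 = 13.
Row 3 has 13 − 5 + 9 + 17 + 10 + 3 = 47; the blank must be 43 − 47 = -4.

p = 11, d = -4, q = 13, a = 3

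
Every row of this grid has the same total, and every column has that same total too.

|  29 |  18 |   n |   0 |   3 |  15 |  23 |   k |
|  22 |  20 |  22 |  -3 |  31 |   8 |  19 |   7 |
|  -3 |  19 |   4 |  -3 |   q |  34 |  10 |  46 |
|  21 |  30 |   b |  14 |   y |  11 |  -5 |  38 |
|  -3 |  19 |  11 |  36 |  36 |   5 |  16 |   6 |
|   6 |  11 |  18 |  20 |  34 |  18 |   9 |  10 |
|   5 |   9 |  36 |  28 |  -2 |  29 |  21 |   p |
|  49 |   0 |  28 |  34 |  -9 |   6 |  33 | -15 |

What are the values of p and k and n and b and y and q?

Rows 2 and 5 both sum to 126, so that's the common total.
Row 3 has -3 + 19 + 4 − 3 + 34 + 10 + 46 = 107; the blank must be 126 − 107 = 19.
Column 5 has 3 + 31 + 19 + 36 + 34 − 2 − 9 = 112; the blank must be 126 − 112 = 14.
Row 7 has 5 + 9 + 36 + 28 − 2 + 29 + 21 = 126; the blank must be 126 − 126 = 0.
Column 8 has 7 + 46 + 38 + 6 + 10 + 0 − 15 = 92; the blank must be 126 − 92 = 34.
Row 1 has 29 + 18 + 0 + 3 + 15 + 23 + 34 = 122; the blank must be 126 − 122 = 4.
Row 4 has 21 + 30 + 14 + 14 + 11 − 5 + 38 = 123; the blank must be 126 − 123 = 3.

p = 0, k = 34, n = 4, b = 3, y = 14, q = 19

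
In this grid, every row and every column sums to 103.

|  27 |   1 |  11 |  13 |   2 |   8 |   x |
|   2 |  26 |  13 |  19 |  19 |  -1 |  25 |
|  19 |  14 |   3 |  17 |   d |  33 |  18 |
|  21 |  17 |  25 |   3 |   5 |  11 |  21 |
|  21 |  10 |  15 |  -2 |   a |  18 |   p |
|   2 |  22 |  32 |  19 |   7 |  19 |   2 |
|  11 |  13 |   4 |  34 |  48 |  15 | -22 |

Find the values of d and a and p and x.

d = -1, a = 23, p = 18, x = 41

The known cells in row 3 total 104, leaving 103 − 104 = -1 for the blank.
The known cells in column 5 total 80, leaving 103 − 80 = 23 for the blank.
The known cells in row 5 total 85, leaving 103 − 85 = 18 for the blank.
The known cells in row 1 total 62, leaving 103 − 62 = 41 for the blank.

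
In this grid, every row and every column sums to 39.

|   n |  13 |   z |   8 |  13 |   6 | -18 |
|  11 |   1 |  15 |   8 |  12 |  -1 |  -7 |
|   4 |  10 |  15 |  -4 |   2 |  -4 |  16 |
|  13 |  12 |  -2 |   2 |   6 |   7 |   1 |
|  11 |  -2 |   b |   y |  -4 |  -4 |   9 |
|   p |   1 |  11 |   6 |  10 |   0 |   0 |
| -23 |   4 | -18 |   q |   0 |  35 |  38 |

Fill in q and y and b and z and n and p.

Row 6 has 1 + 11 + 6 + 10 + 0 + 0 = 28; the blank must be 39 − 28 = 11.
Column 1 has 11 + 4 + 13 + 11 + 11 − 23 = 27; the blank must be 39 − 27 = 12.
Row 1 has 12 + 13 + 8 + 13 + 6 − 18 = 34; the blank must be 39 − 34 = 5.
Column 3 has 5 + 15 + 15 − 2 + 11 − 18 = 26; the blank must be 39 − 26 = 13.
Row 5 has 11 − 2 + 13 − 4 − 4 + 9 = 23; the blank must be 39 − 23 = 16.
Row 7 has -23 + 4 − 18 + 0 + 35 + 38 = 36; the blank must be 39 − 36 = 3.

q = 3, y = 16, b = 13, z = 5, n = 12, p = 11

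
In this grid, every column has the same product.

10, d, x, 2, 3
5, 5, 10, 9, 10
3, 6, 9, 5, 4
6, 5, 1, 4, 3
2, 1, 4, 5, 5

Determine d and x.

Columns 1 and 5 each multiply to 1800, so every column has product 1800.
Column 2: 5×6×5×1 = 150, so the missing entry is 1800 ÷ 150 = 12.
Column 3: 10×9×1×4 = 360, so the missing entry is 1800 ÷ 360 = 5.

d = 12, x = 5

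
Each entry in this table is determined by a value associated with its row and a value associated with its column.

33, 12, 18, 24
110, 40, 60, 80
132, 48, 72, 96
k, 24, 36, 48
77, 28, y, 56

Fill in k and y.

Each row is a constant multiple of every other row — this is a multiplication table with the headers hidden.
Row 4 is 48/24 = 2/1 times row 1, so its entry in column 1 is 33 × 2/1 = 66.
Row 5 is 56/24 = 7/3 times row 1, so its entry in column 3 is 18 × 7/3 = 42.

k = 66, y = 42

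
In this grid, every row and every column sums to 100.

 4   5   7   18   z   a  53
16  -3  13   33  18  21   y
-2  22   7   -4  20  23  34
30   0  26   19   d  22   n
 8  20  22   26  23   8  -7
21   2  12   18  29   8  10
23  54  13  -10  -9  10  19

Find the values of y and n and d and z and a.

y = 2, n = -11, d = 14, z = 5, a = 8

Column 6: 21 + 23 + 22 + 8 + 8 + 10 = 92, so its missing entry is 100 − 92 = 8.
Row 1: 4 + 5 + 7 + 18 + 8 + 53 = 95, so its missing entry is 100 − 95 = 5.
Column 5: 5 + 18 + 20 + 23 + 29 − 9 = 86, so its missing entry is 100 − 86 = 14.
Row 4: 30 + 0 + 26 + 19 + 14 + 22 = 111, so its missing entry is 100 − 111 = -11.
Row 2: 16 − 3 + 13 + 33 + 18 + 21 = 98, so its missing entry is 100 − 98 = 2.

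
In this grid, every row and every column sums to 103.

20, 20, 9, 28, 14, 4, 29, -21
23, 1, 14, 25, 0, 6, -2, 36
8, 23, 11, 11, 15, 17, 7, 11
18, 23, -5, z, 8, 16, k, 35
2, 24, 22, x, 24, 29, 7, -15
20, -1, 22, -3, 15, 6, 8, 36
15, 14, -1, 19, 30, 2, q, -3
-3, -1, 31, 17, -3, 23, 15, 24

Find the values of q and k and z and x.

q = 27, k = 12, z = -4, x = 10

The known cells in row 7 total 76, leaving 103 − 76 = 27 for the blank.
The known cells in row 5 total 93, leaving 103 − 93 = 10 for the blank.
The known cells in column 4 total 107, leaving 103 − 107 = -4 for the blank.
The known cells in row 4 total 91, leaving 103 − 91 = 12 for the blank.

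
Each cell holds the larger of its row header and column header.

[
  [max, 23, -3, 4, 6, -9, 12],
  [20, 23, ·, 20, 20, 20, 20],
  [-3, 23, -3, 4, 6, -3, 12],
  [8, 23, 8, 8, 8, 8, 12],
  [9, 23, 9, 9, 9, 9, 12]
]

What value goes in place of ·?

20

max(20, -3) = 20.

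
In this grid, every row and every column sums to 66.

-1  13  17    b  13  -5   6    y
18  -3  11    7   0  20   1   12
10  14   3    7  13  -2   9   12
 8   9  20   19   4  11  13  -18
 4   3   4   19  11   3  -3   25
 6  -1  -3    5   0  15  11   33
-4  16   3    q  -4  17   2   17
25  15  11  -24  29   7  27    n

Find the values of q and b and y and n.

q = 19, b = 14, y = 9, n = -24

The known cells in row 7 total 47, leaving 66 − 47 = 19 for the blank.
The known cells in row 8 total 90, leaving 66 − 90 = -24 for the blank.
The known cells in column 8 total 57, leaving 66 − 57 = 9 for the blank.
The known cells in row 1 total 52, leaving 66 − 52 = 14 for the blank.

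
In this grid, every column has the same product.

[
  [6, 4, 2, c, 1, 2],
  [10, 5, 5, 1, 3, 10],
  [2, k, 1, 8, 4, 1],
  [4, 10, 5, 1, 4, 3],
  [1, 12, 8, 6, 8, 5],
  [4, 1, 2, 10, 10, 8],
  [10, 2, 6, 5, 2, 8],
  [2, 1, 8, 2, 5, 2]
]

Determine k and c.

k = 8, c = 8

Columns 3 and 5 each multiply to 38400, so every column has product 38400.
Column 2: 4×5×10×12×1×2×1 = 4800, so the missing entry is 38400 ÷ 4800 = 8.
Column 4: 1×8×1×6×10×5×2 = 4800, so the missing entry is 38400 ÷ 4800 = 8.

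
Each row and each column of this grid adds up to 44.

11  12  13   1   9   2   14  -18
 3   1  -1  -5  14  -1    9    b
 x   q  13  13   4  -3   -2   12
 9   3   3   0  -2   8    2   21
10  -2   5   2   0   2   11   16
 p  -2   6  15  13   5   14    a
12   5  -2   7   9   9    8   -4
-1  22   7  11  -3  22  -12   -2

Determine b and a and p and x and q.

b = 24, a = -5, p = -2, x = 2, q = 5

The known cells in column 2 total 39, leaving 44 − 39 = 5 for the blank.
The known cells in row 3 total 42, leaving 44 − 42 = 2 for the blank.
The known cells in row 2 total 20, leaving 44 − 20 = 24 for the blank.
The known cells in column 8 total 49, leaving 44 − 49 = -5 for the blank.
The known cells in row 6 total 46, leaving 44 − 46 = -2 for the blank.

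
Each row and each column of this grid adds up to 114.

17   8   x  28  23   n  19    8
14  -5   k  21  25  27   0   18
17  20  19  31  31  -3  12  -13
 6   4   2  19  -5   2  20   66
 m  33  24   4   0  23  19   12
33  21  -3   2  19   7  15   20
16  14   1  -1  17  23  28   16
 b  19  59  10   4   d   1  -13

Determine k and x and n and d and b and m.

Row 2 has 14 − 5 + 21 + 25 + 27 + 0 + 18 = 100; the blank must be 114 − 100 = 14.
Row 5 has 33 + 24 + 4 + 0 + 23 + 19 + 12 = 115; the blank must be 114 − 115 = -1.
Column 1 has 17 + 14 + 17 + 6 − 1 + 33 + 16 = 102; the blank must be 114 − 102 = 12.
Column 3 has 14 + 19 + 2 + 24 − 3 + 1 + 59 = 116; the blank must be 114 − 116 = -2.
Row 1 has 17 + 8 − 2 + 28 + 23 + 19 + 8 = 101; the blank must be 114 − 101 = 13.
Row 8 has 12 + 19 + 59 + 10 + 4 + 1 − 13 = 92; the blank must be 114 − 92 = 22.

k = 14, x = -2, n = 13, d = 22, b = 12, m = -1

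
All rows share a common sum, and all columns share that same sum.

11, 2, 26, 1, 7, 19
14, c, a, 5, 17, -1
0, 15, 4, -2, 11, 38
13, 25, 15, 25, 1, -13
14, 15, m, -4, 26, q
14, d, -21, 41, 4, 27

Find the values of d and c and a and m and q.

d = 1, c = 8, a = 23, m = 19, q = -4

Rows 1 and 3 both sum to 66, so that's the common total.
Row 6: 14 − 21 + 41 + 4 + 27 = 65, so its missing entry is 66 − 65 = 1.
Column 2: 2 + 15 + 25 + 15 + 1 = 58, so its missing entry is 66 − 58 = 8.
Row 2: 14 + 8 + 5 + 17 − 1 = 43, so its missing entry is 66 − 43 = 23.
Column 3: 26 + 23 + 4 + 15 − 21 = 47, so its missing entry is 66 − 47 = 19.
Row 5: 14 + 15 + 19 − 4 + 26 = 70, so its missing entry is 66 − 70 = -4.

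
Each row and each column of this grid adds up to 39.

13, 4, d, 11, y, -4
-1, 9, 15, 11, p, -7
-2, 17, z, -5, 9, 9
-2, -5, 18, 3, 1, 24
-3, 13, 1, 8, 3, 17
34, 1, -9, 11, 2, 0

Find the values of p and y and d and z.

Row 2: -1 + 9 + 15 + 11 − 7 = 27, so its missing entry is 39 − 27 = 12.
Column 5: 12 + 9 + 1 + 3 + 2 = 27, so its missing entry is 39 − 27 = 12.
Row 1: 13 + 4 + 11 + 12 − 4 = 36, so its missing entry is 39 − 36 = 3.
Row 3: -2 + 17 − 5 + 9 + 9 = 28, so its missing entry is 39 − 28 = 11.

p = 12, y = 12, d = 3, z = 11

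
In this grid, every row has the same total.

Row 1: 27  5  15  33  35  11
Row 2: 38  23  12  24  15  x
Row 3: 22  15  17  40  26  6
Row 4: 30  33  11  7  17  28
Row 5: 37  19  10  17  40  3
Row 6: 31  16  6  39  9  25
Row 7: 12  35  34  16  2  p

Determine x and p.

x = 14, p = 27

Rows 3 and 4 both add up to 126, so every row sums to 126.
Row 2: 38 + 23 + 12 + 24 + 15 = 112, so the missing entry is 126 − 112 = 14.
Row 7: 12 + 35 + 34 + 16 + 2 = 99, so the missing entry is 126 − 99 = 27.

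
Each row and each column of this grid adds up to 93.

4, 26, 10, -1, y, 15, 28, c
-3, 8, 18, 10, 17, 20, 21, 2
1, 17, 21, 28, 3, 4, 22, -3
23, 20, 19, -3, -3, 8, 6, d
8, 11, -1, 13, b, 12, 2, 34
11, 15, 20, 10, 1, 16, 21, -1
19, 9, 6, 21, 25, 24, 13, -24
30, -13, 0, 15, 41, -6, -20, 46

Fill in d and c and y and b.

Row 4: 23 + 20 + 19 − 3 − 3 + 8 + 6 = 70, so its missing entry is 93 − 70 = 23.
Column 8: 2 − 3 + 23 + 34 − 1 − 24 + 46 = 77, so its missing entry is 93 − 77 = 16.
Row 1: 4 + 26 + 10 − 1 + 15 + 28 + 16 = 98, so its missing entry is 93 − 98 = -5.
Row 5: 8 + 11 − 1 + 13 + 12 + 2 + 34 = 79, so its missing entry is 93 − 79 = 14.

d = 23, c = 16, y = -5, b = 14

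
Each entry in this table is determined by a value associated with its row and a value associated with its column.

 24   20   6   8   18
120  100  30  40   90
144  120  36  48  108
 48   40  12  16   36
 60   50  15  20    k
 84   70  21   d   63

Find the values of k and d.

Each row is a constant multiple of every other row — this is a multiplication table with the headers hidden.
Row 5 is 60/24 = 5/2 times row 1, so its entry in column 5 is 18 × 5/2 = 45.
Row 6 is 84/24 = 7/2 times row 1, so its entry in column 4 is 8 × 7/2 = 28.

k = 45, d = 28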